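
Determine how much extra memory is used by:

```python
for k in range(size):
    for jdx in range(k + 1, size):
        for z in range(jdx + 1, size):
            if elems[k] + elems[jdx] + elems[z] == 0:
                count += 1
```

Space complexity: O(1).
Only a constant amount of auxiliary storage is used; nothing grows with n.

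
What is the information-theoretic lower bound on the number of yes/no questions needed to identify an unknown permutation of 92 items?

There are 92! = 12438414054641307255475324325873553077577991715875414356840239582938137710983519518443046123837041347353107486982656753664000000000000000000000 permutations. Each yes/no question gives at most 1 bit, so at least ceil(log_2(12438414054641307255475324325873553077577991715875414356840239582938137710983519518443046123837041347353107486982656753664000000000000000000000)) = 473 questions are needed.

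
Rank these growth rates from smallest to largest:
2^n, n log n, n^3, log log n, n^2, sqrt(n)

Ordered by growth rate: log log n < sqrt(n) < n log n < n^2 < n^3 < 2^n.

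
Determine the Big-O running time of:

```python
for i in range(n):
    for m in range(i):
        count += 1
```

Time complexity: O(n^2).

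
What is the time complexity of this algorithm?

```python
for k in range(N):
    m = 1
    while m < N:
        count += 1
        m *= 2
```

Time complexity: O(n log n).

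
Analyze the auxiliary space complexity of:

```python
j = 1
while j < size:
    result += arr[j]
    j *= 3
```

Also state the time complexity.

Space complexity: O(1).
Only a constant amount of auxiliary storage is used; nothing grows with n.
Time complexity: O(log n).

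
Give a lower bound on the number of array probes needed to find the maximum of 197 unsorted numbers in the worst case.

Adversary: any unprobed cell could hold a value larger than everything seen so far. If fewer than 197 cells are probed, the adversary places the max in an unprobed cell. So all 197 cells must be examined; together with 197-1 comparisons this is tight.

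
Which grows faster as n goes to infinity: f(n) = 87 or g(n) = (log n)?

g(n) = (log n) grows faster: any unbounded function dominates a constant.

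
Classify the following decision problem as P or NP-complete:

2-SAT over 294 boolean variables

This problem is in P: 2-SAT is solvable in linear time via implication-graph SCCs.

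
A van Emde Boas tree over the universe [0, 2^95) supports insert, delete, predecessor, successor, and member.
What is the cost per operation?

vEB recursively partitions [0, 39614081257132168796771975168) into sqrt(u) clusters of size sqrt(u). Each operation recurses into either one cluster or the summary, never both: T(u) = T(sqrt(u)) + O(1) => T(u) = O(log log u) = O(log 95). This is worst-case, not just amortized.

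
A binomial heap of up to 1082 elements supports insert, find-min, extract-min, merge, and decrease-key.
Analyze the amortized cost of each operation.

A binomial heap with n <= 1082 elements has at most floor(log_2 1082) + 1 = 11 trees. Using potential Phi = number of trees: Insert adds one tree, but cascading merges reduce count -- amortized O(1). Find-min reads the cached minimum pointer: O(1). Extract-min creates O(log n) new trees: O(log n). Merge combines tree lists: O(log n). Decrease-key sifts the element up its tree of height <= log n: O(log n).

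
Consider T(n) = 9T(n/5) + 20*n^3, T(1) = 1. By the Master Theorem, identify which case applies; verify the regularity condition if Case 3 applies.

a=9, b=5, f(n)=20*n^3.
log_5(9) = 1.365 < 3.
f(n) = Omega(n^(1.365+epsilon)) for some epsilon > 0, so Case 3 is the candidate.
Regularity: a*f(n/b) = 9*20*(n/5)^3 = (9/125)*20*n^3 <= c*f(n) with c = 9/125 < 1. Satisfied.
Case 3: T(n) = Theta(n^3).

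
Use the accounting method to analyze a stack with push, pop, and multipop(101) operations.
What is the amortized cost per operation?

Assign 2 credits per push (1 for the push, 1 saved for a future pop). Each pop or element popped by multipop(101) uses 1 saved credit. Total credits never go negative, so amortized cost is O(1).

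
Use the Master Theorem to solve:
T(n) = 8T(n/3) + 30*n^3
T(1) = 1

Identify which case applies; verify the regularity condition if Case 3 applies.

a=8, b=3, f(n)=30*n^3.
log_3(8) = 1.893 < 3.
f(n) = Omega(n^(1.893+epsilon)) for some epsilon > 0, so Case 3 is the candidate.
Regularity: a*f(n/b) = 8*30*(n/3)^3 = (8/27)*30*n^3 <= c*f(n) with c = 8/27 < 1. Satisfied.
Case 3: T(n) = Theta(n^3).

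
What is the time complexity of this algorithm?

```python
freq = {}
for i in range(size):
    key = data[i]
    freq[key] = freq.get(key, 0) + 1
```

Time complexity: O(n).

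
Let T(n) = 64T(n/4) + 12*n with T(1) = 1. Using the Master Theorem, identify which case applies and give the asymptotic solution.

a=64, b=4, f(n)=12*n.
log_4(64) = 3 > 1.
Since f(n) = O(n^1) is polynomially smaller than n^3, Case 1 applies.
T(n) = Theta(n^3).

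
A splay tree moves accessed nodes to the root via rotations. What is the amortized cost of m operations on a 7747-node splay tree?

Using a potential function Phi = sum of log(size of subtree) for each node, each splay operation has amortized cost O(log n) where n = 7747. Bad individual operations (O(n)) are offset by decreased potential.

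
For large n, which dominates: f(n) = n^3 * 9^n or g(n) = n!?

g(n) = n! grows faster: by Stirling n! ~ (n/e)^n sqrt(2*pi*n); (n/e)^n eventually dominates n^3 * 9^n.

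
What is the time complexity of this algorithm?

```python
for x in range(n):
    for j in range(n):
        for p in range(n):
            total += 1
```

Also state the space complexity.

Time complexity: O(n^3).
Space complexity: O(1).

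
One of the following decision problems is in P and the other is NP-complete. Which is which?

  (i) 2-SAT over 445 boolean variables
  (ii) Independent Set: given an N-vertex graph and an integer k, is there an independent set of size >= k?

(i) is P: 2-SAT is solvable in linear time via implication-graph SCCs.
(ii) is NP-complete: complement of Clique (with k part of the input).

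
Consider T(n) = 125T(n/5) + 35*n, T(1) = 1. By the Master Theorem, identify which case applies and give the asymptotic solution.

a=125, b=5, f(n)=35*n.
log_5(125) = 3 > 1.
Since f(n) = O(n^1) is polynomially smaller than n^3, Case 1 applies.
T(n) = Theta(n^3).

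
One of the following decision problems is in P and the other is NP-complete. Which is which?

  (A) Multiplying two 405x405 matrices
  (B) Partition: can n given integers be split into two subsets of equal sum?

(A) is P: the schoolbook algorithm runs in O(n^3).
(B) is NP-complete: Subset Sum reduces to it (one of Karp's 21 NP-complete problems).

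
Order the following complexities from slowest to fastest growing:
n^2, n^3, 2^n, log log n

Ordered by growth rate: log log n < n^2 < n^3 < 2^n.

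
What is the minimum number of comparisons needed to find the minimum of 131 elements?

Finding the minimum requires 130 comparisons, identical reasoning to finding the maximum. Each comparison eliminates one candidate.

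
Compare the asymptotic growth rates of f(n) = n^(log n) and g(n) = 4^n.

g(n) = 4^n grows faster: take logs: log(n^(log n)) = (log n)^2, log(4^n) = n log 4; n dominates (log n)^2.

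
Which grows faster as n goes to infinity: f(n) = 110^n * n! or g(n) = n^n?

f(n) = 110^n * n! grows faster: by Stirling n! ~ sqrt(2 pi n)(n/e)^n, so 110^n n! / n^n ~ (110/e)^n sqrt(2 pi n) -> infinity since 110/e > 1.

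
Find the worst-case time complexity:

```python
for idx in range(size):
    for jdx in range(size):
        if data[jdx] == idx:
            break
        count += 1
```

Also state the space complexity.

Time complexity: O(n^2).
Space complexity: O(1).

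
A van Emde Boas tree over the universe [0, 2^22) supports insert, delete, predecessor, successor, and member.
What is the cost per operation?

vEB recursively partitions [0, 4194304) into sqrt(u) clusters of size sqrt(u). Each operation recurses into either one cluster or the summary, never both: T(u) = T(sqrt(u)) + O(1) => T(u) = O(log log u) = O(log 22). This is worst-case, not just amortized.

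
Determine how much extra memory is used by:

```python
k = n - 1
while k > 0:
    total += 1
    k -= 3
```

Space complexity: O(1).
Only a constant amount of auxiliary storage is used; nothing grows with n.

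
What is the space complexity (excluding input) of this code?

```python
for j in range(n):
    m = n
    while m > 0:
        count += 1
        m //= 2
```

Space complexity: O(1).
Only a constant amount of auxiliary storage is used; nothing grows with n.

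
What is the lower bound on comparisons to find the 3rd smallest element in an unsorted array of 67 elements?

Finding the 3rd smallest of 67 elements requires Omega(n) comparisons. Every element must participate in at least one comparison; otherwise it could be the 3rd smallest.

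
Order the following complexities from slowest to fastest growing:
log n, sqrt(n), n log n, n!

Ordered by growth rate: log n < sqrt(n) < n log n < n!.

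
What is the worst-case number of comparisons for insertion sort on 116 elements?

Insertion sort on reverse-sorted input: 1 + 2 + ... + (116-1) = 6670 comparisons.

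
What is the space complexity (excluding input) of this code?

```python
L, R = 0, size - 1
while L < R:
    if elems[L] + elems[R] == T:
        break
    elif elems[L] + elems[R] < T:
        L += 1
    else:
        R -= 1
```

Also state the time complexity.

Space complexity: O(1).
Only a constant amount of auxiliary storage is used; nothing grows with n.
Time complexity: O(n).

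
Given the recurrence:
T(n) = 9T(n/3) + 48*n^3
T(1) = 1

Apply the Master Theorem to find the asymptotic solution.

a=9, b=3, f(n)=48*n^3. log_3(9) = 2 < 3. Case 3: T(n) = O(n^3).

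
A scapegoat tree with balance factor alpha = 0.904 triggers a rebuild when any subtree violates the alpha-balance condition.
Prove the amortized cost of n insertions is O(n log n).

Define potential Phi = c * sum of |size(left(v)) - size(right(v))| over all nodes. An insertion at depth d costs O(d) = O(log n) and increases Phi by O(log n). When a rebuild of subtree of size s occurs, it costs O(s) but reduces Phi by Omega(s). With alpha = 0.904, between rebuilds Omega(s) insertions must occur. Amortized cost per insertion: O(log n).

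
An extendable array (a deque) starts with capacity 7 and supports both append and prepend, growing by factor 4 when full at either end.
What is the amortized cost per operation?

Growth at either end copies all elements; capacities form a geometric sequence with ratio 4, so total copy cost over n operations is O(n) (two geometric series). Amortized O(1).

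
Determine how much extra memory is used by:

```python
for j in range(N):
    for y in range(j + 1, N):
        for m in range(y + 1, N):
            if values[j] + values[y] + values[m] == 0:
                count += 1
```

Space complexity: O(1).
Only a constant amount of auxiliary storage is used; nothing grows with n.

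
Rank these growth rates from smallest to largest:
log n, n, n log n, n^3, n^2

Ordered by growth rate: log n < n < n log n < n^2 < n^3.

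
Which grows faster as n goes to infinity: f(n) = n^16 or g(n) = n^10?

f(n) = n^16 grows faster: n^16/n^10 = n^6 -> infinity.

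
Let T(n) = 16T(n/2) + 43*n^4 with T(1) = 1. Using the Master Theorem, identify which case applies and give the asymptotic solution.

a=16, b=2, f(n)=43*n^4.
log_2(16) = 4, so n^(log_b(a)) = n^4.
f(n) = Theta(n^4), so Case 2 applies.
T(n) = Theta(n^4 log n).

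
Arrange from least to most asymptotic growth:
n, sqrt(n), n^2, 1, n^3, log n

Ordered by growth rate: 1 < log n < sqrt(n) < n < n^2 < n^3.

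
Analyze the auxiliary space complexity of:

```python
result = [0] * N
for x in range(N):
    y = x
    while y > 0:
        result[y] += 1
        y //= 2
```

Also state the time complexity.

Space complexity: O(n).
Auxiliary storage grows linearly with the input size n in the worst case.
Time complexity: O(n log n).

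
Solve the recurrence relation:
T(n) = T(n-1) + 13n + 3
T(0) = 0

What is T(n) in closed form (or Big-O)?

Dominant term in sum is 13*sum(i, i=1..n) = 13*n*(n+1)/2 = O(n^2).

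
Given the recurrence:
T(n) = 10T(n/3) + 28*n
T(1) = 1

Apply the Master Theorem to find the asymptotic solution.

a=10, b=3, f(n)=28*n. log_3(10) = 2.096. Case 1 of Master Theorem: T(n) = O(n^2.096).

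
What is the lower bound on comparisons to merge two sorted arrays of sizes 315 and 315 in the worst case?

Adversary: with |315 - 315| <= 1 the inputs can be fully interleaved so that every adjacent pair in the merged output comes from different arrays. Then each of the 629 adjacent pairs must be directly compared, or the algorithm cannot determine their relative order. Standard merge meets this bound.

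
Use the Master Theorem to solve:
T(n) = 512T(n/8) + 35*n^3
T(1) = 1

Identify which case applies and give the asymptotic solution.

a=512, b=8, f(n)=35*n^3.
log_8(512) = 3, so n^(log_b(a)) = n^3.
f(n) = Theta(n^3), so Case 2 applies.
T(n) = Theta(n^3 log n).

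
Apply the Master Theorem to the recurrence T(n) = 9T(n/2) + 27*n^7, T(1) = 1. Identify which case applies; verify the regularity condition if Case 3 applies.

a=9, b=2, f(n)=27*n^7.
log_2(9) = 3.17 < 7.
f(n) = Omega(n^(3.17+epsilon)) for some epsilon > 0, so Case 3 is the candidate.
Regularity: a*f(n/b) = 9*27*(n/2)^7 = (9/128)*27*n^7 <= c*f(n) with c = 9/128 < 1. Satisfied.
Case 3: T(n) = Theta(n^7).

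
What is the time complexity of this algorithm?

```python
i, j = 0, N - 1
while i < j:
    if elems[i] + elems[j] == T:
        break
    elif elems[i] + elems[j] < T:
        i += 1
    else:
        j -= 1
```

Time complexity: O(n).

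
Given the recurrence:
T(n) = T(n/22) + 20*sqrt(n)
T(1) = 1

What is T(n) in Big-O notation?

Each level contributes sqrt(n/22^k). Geometric series with ratio 1/sqrt(22) < 1 sums to O(sqrt(n)).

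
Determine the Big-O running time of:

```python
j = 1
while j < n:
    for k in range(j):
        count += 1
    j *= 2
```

Time complexity: O(n).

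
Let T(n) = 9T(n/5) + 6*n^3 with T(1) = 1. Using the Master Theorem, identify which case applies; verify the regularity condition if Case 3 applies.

a=9, b=5, f(n)=6*n^3.
log_5(9) = 1.365 < 3.
f(n) = Omega(n^(1.365+epsilon)) for some epsilon > 0, so Case 3 is the candidate.
Regularity: a*f(n/b) = 9*6*(n/5)^3 = (9/125)*6*n^3 <= c*f(n) with c = 9/125 < 1. Satisfied.
Case 3: T(n) = Theta(n^3).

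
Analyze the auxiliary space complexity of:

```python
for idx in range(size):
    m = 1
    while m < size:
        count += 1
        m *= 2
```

Space complexity: O(1).
Only a constant amount of auxiliary storage is used; nothing grows with n.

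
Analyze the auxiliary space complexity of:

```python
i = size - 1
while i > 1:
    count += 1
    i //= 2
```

Space complexity: O(1).
Only a constant amount of auxiliary storage is used; nothing grows with n.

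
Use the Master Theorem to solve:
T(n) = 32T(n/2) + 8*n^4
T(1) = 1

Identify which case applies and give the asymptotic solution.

a=32, b=2, f(n)=8*n^4.
log_2(32) = 5 > 4.
Since f(n) = O(n^4) is polynomially smaller than n^5, Case 1 applies.
T(n) = Theta(n^5).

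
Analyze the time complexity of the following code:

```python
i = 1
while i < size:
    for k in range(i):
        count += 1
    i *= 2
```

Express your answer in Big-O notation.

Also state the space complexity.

Time complexity: O(n).
Space complexity: O(1).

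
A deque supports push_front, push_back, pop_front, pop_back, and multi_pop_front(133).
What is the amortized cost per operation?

Assign 2 credits to each push operation. A pop uses 1 saved credit. multi_pop_front(133) uses up to 133 saved credits from previous pushes. Credits never go negative. Amortized cost is O(1).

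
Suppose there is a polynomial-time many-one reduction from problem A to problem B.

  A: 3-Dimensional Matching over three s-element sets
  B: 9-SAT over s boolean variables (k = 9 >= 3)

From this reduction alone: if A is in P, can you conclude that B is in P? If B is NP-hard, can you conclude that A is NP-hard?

A poly-time reduction A <=_p B transfers tractability DOWN (B easy => A easy) and hardness UP (A hard => B hard), not the reverse.
From A in P, the reduction alone does NOT give B in P: any problem in P trivially reduces to SAT, yet SAT is not known to be in P.
From B NP-hard, the reduction alone does NOT give A NP-hard: again, easy problems reduce to hard ones.
(Here in fact A is NP-complete and B is NP-complete.)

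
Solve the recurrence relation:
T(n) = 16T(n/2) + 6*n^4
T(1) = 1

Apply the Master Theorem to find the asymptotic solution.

a=16, b=2, f(n)=6*n^4. log_2(16) = 4. Case 2: T(n) = O(n^4 log n).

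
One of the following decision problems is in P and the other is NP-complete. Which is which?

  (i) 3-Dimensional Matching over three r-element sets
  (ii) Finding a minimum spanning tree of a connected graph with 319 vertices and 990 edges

(i) is NP-complete: one of Karp's 21 NP-complete problems.
(ii) is P: Kruskal's / Prim's algorithms run in polynomial time.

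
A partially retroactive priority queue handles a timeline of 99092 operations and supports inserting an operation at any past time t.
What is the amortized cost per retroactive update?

Partially retroactive priority queues (Demaine-Iacono-Langerman) allow updates at past times with queries only at the present. With a balanced BST over the m = 99092 timeline events tracking bridges, each retroactive insert or delete is O(log m) amortized.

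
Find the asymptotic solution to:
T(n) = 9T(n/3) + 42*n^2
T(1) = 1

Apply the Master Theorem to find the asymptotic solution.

a=9, b=3, f(n)=42*n^2. log_3(9) = 2. Case 2: T(n) = O(n^2 log n).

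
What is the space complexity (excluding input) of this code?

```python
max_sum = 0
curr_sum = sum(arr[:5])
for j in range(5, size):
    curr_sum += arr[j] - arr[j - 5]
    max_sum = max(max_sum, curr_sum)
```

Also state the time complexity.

Space complexity: O(1).
Only a constant amount of auxiliary storage is used; nothing grows with n.
Time complexity: O(n).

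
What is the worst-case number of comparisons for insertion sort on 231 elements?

Insertion sort on reverse-sorted input: 1 + 2 + ... + (231-1) = 26565 comparisons.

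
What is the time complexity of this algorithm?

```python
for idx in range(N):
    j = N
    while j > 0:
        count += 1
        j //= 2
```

Time complexity: O(n log n).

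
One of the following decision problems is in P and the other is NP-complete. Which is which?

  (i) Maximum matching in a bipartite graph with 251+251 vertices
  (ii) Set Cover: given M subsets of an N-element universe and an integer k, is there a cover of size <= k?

(i) is P: Hopcroft-Karp runs in O(E sqrt(V)).
(ii) is NP-complete: one of Karp's 21 NP-complete problems (with k part of the input).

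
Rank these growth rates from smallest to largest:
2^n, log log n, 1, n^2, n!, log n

Ordered by growth rate: 1 < log log n < log n < n^2 < 2^n < n!.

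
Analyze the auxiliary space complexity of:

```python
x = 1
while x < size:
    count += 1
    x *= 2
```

Space complexity: O(1).
Only a constant amount of auxiliary storage is used; nothing grows with n.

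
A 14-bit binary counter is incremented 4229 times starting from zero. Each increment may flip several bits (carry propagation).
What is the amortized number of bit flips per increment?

Bit i flips on every 2^i-th increment, so over 4229 increments bit i flips floor(4229/2^i) times. Summing over i: total flips < 2 * 4229. Amortized: < 2 = O(1) per increment.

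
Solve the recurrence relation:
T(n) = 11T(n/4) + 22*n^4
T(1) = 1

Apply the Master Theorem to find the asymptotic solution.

a=11, b=4, f(n)=22*n^4. log_4(11) = 1.73 < 4. Case 3: T(n) = O(n^4).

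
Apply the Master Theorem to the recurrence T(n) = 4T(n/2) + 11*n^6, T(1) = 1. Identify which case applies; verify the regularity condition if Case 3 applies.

a=4, b=2, f(n)=11*n^6.
log_2(4) = 2 < 6.
f(n) = Omega(n^(2+epsilon)) for some epsilon > 0, so Case 3 is the candidate.
Regularity: a*f(n/b) = 4*11*(n/2)^6 = (4/64)*11*n^6 <= c*f(n) with c = 4/64 < 1. Satisfied.
Case 3: T(n) = Theta(n^6).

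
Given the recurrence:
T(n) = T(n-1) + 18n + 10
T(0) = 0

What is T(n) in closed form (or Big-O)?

Dominant term in sum is 18*sum(i, i=1..n) = 18*n*(n+1)/2 = O(n^2).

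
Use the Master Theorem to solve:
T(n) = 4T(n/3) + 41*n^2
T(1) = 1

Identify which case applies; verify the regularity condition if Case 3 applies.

a=4, b=3, f(n)=41*n^2.
log_3(4) = 1.262 < 2.
f(n) = Omega(n^(1.262+epsilon)) for some epsilon > 0, so Case 3 is the candidate.
Regularity: a*f(n/b) = 4*41*(n/3)^2 = (4/9)*41*n^2 <= c*f(n) with c = 4/9 < 1. Satisfied.
Case 3: T(n) = Theta(n^2).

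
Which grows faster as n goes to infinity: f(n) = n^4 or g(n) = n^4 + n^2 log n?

f(n) = n^4 and g(n) = n^4 + n^2 log n are Theta of each other: the lower-order n^2 log n term is o(n^4); both are Theta(n^4).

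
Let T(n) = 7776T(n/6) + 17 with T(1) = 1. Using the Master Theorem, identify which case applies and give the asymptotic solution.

a=7776, b=6, f(n)=17.
log_6(7776) = 5 > 0.
Since f(n) = O(n^0) is polynomially smaller than n^5, Case 1 applies.
T(n) = Theta(n^5).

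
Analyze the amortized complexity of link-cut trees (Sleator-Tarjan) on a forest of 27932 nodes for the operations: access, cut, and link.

Link-cut trees represent the forest using splay trees over preferred paths. With potential Phi = sum over nodes of log(size of virtual subtree), each access on 27932 nodes is O(log 27932) = O(log n) amortized by the splay-tree access lemma. Cut and link are O(1) plus one access.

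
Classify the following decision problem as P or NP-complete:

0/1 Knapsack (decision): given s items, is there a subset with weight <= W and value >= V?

This problem is NP-complete: reduces from Subset Sum.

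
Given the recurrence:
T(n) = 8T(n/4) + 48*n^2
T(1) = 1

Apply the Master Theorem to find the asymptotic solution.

a=8, b=4, f(n)=48*n^2. log_4(8) = 1.5 < 2. Case 3: T(n) = O(n^2).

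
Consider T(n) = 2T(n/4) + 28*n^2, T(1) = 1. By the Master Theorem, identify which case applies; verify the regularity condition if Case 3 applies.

a=2, b=4, f(n)=28*n^2.
log_4(2) = 0.5 < 2.
f(n) = Omega(n^(0.5+epsilon)) for some epsilon > 0, so Case 3 is the candidate.
Regularity: a*f(n/b) = 2*28*(n/4)^2 = (2/16)*28*n^2 <= c*f(n) with c = 2/16 < 1. Satisfied.
Case 3: T(n) = Theta(n^2).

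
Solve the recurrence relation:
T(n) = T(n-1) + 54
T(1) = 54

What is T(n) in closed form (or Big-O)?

Unrolling: T(n) = T(n-1) + 54 = T(n-2) + 2*54 = ... = T(1) + (n-1)*54 = 54 + (n-1)*54 = 54n.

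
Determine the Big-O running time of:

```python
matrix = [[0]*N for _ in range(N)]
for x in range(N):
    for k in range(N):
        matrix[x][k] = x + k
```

Time complexity: O(n^2).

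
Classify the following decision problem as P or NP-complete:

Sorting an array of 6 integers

This problem is in P: merge sort runs in O(n log n).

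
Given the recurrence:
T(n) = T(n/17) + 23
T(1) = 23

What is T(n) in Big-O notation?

Each step divides n by 17 and adds 23. After log_17(n) steps, T(n) = O(log n).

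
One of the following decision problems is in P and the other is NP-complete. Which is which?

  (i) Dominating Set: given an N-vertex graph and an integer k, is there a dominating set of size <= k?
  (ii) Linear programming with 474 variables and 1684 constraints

(i) is NP-complete: reduces from Set Cover (with k part of the input).
(ii) is P: the ellipsoid and interior-point methods run in polynomial time.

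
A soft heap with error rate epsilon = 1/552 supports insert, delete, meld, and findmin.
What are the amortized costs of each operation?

Soft heaps (Chazelle) allow up to an epsilon = 1/552 fraction of elements to have corrupted (raised) keys. Insert is O(log(1/epsilon)) = O(log 552) amortized -- the structure maintains heap-ordered binary trees of rank bounded by O(log(1/epsilon)). Meld concatenates root lists: O(1) amortized. Delete and findmin are O(1) amortized.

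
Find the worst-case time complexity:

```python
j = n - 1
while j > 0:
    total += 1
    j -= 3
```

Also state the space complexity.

Time complexity: O(n).
Space complexity: O(1).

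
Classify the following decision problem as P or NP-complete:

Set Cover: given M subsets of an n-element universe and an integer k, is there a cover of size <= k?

This problem is NP-complete: one of Karp's 21 NP-complete problems (with k part of the input).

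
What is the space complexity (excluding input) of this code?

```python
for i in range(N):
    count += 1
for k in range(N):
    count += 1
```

Space complexity: O(1).
Only a constant amount of auxiliary storage is used; nothing grows with n.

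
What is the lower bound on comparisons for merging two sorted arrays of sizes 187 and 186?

Adversary argument: with sizes 187 and 186 (differing by at most 1), interleave the two arrays so that every consecutive pair in the output comes from different inputs. Then each of the 372 adjacent output pairs must be directly compared, or the algorithm cannot determine their relative order. So 372 comparisons are necessary; standard merge achieves this.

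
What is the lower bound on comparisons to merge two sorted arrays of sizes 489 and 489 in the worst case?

Adversary: with |489 - 489| <= 1 the inputs can be fully interleaved so that every adjacent pair in the merged output comes from different arrays. Then each of the 977 adjacent pairs must be directly compared, or the algorithm cannot determine their relative order. Standard merge meets this bound.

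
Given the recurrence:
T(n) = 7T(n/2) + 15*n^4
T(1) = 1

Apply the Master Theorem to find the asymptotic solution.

a=7, b=2, f(n)=15*n^4. log_2(7) = 2.807 < 4. Case 3: T(n) = O(n^4).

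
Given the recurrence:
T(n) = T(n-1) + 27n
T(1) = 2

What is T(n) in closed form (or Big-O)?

Unrolling: T(n) = 2 + 27*(2 + 3 + ... + n) = 2 + 27*(n(n+1)/2 - 1) = O(n^2).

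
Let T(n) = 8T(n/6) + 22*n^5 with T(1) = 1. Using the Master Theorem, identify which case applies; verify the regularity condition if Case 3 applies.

a=8, b=6, f(n)=22*n^5.
log_6(8) = 1.161 < 5.
f(n) = Omega(n^(1.161+epsilon)) for some epsilon > 0, so Case 3 is the candidate.
Regularity: a*f(n/b) = 8*22*(n/6)^5 = (8/7776)*22*n^5 <= c*f(n) with c = 8/7776 < 1. Satisfied.
Case 3: T(n) = Theta(n^5).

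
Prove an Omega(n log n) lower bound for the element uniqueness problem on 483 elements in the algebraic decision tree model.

In the algebraic decision tree model, element uniqueness on 483 elements is equivalent to determining which cell of an arrangement of C(483,2) = 116403 hyperplanes x_i = x_j contains the input point. Ben-Or's theorem shows this requires Omega(n log n).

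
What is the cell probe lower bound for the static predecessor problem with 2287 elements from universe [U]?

The Patrascu-Thorup lower bound shows any data structure on n = 2287 elements using O(n * polylog(n)) space requires Omega(log log U) query time. van Emde Boas trees achieve O(log log U) with O(U) space.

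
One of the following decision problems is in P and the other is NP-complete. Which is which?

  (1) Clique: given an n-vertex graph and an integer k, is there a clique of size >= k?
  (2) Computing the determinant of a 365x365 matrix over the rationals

(1) is NP-complete: complement of Independent Set / Vertex Cover (with k part of the input).
(2) is P: Gaussian elimination runs in O(n^3).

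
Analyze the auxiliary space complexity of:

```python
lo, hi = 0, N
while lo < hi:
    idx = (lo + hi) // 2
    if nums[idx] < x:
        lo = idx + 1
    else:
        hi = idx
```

Space complexity: O(1).
Only a constant amount of auxiliary storage is used; nothing grows with n.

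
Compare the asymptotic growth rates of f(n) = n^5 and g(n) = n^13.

g(n) = n^13 grows faster: n^13/n^5 = n^8 -> infinity.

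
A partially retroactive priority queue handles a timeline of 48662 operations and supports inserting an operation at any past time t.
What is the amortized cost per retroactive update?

Partially retroactive priority queues (Demaine-Iacono-Langerman) allow updates at past times with queries only at the present. With a balanced BST over the m = 48662 timeline events tracking bridges, each retroactive insert or delete is O(log m) amortized.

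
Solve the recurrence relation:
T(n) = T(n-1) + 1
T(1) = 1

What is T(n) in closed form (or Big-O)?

Unrolling: T(n) = T(n-1) + 1 = T(n-2) + 2*1 = ... = T(1) + (n-1)*1 = 1 + (n-1)*1 = n.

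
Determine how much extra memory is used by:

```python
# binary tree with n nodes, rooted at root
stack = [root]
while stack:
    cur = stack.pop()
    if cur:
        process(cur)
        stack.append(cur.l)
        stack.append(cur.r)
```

Space complexity: O(n).
Auxiliary storage grows linearly with the input size n in the worst case.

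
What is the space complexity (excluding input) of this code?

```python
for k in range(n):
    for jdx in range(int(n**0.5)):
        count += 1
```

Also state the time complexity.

Space complexity: O(1).
Only a constant amount of auxiliary storage is used; nothing grows with n.
Time complexity: O(n * sqrt(n)).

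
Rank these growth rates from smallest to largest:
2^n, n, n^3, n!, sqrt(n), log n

Ordered by growth rate: log n < sqrt(n) < n < n^3 < 2^n < n!.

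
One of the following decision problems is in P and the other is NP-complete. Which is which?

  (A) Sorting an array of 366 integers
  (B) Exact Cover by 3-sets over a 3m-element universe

(A) is P: merge sort runs in O(n log n).
(B) is NP-complete: one of Karp's 21 NP-complete problems.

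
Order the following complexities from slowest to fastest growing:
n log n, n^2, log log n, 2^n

Ordered by growth rate: log log n < n log n < n^2 < 2^n.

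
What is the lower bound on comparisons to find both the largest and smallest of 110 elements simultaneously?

Pair elements first (floor(110/2) comparisons), then find max among winners and min among losers. Total: ceil(3*110/2) - 2 = 163 comparisons.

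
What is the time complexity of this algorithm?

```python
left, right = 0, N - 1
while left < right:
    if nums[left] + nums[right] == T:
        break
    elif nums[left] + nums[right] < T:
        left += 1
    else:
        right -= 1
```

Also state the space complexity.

Time complexity: O(n).
Space complexity: O(1).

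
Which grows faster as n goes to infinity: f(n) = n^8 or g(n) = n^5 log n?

f(n) = n^8 grows faster: n^8 / (n^5 log n) = n^3/log n -> infinity.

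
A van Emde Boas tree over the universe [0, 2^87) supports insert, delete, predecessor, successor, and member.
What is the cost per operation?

vEB recursively partitions [0, 154742504910672534362390528) into sqrt(u) clusters of size sqrt(u). Each operation recurses into either one cluster or the summary, never both: T(u) = T(sqrt(u)) + O(1) => T(u) = O(log log u) = O(log 87). This is worst-case, not just amortized.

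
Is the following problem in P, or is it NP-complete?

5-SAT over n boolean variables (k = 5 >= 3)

This problem is NP-complete: 3-SAT is NP-complete (Cook-Levin); k-SAT for k>=3 reduces from 3-SAT.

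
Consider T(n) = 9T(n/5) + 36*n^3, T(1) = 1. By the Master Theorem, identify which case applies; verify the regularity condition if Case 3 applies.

a=9, b=5, f(n)=36*n^3.
log_5(9) = 1.365 < 3.
f(n) = Omega(n^(1.365+epsilon)) for some epsilon > 0, so Case 3 is the candidate.
Regularity: a*f(n/b) = 9*36*(n/5)^3 = (9/125)*36*n^3 <= c*f(n) with c = 9/125 < 1. Satisfied.
Case 3: T(n) = Theta(n^3).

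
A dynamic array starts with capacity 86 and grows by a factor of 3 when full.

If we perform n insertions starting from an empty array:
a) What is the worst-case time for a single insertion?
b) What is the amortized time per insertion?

(a) Worst-case single insertion: O(n) -- when the array is full at capacity c, the resize copies all c elements, and c can be Theta(n).
(b) Resizes happen at sizes 86, 258, 774, ... Total copy cost for n insertions: 86 + 258 + ... = O(n) (geometric series with ratio 1/3). Amortized cost per insertion: O(n)/n = O(1).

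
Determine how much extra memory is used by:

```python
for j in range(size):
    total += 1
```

Space complexity: O(1).
Only a constant amount of auxiliary storage is used; nothing grows with n.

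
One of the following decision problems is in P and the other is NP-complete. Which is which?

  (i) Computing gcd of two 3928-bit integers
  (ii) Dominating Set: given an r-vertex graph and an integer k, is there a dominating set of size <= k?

(i) is P: the Euclidean algorithm runs in polynomial time in the bit-length.
(ii) is NP-complete: reduces from Set Cover (with k part of the input).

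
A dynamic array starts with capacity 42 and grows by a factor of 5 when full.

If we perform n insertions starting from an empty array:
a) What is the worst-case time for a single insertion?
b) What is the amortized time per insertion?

(a) Worst-case single insertion: O(n) -- when the array is full at capacity c, the resize copies all c elements, and c can be Theta(n).
(b) Resizes happen at sizes 42, 210, 1050, ... Total copy cost for n insertions: 42 + 210 + ... = O(n) (geometric series with ratio 1/5). Amortized cost per insertion: O(n)/n = O(1).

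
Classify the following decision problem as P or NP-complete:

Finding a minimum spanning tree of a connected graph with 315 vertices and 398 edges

This problem is in P: Kruskal's / Prim's algorithms run in polynomial time.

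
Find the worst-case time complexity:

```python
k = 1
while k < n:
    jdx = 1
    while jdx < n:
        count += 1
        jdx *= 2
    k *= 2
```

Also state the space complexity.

Time complexity: O(log^2 n).
Space complexity: O(1).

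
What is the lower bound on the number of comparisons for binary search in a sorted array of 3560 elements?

With 3560 possible positions, we need at least ceil(log_2(3560)) = 12 comparisons. Each comparison splits the remaining candidates by at most half.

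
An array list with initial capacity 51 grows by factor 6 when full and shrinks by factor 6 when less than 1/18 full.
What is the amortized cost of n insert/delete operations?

Using potential function Phi = |6*size - capacity|. Resizing costs are offset by potential release. Amortized O(1) per operation.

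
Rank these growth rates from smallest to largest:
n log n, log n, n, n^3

Ordered by growth rate: log n < n < n log n < n^3.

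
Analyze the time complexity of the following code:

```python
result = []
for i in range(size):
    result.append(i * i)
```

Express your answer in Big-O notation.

Time complexity: O(n).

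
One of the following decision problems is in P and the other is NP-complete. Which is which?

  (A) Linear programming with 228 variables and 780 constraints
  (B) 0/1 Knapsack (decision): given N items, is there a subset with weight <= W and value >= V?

(A) is P: the ellipsoid and interior-point methods run in polynomial time.
(B) is NP-complete: reduces from Subset Sum.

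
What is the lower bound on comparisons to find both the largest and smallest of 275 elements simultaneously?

Pair elements first (floor(275/2) comparisons), then find max among winners and min among losers. Total: ceil(3*275/2) - 2 = 411 comparisons.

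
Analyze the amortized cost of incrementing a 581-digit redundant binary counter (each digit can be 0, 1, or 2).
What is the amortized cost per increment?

A redundant counter on 581 digits allows digit values 0, 1, 2. Increment adds 1 to the least significant digit and carries any 2 to a 0 plus +1 on the next digit. With potential Phi = (number of 2-digits), each increment does O(1) actual work plus a chain of carries, each of which decreases Phi by 1. Amortized O(1).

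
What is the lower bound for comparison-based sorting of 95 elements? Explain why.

A comparison-based sorting algorithm corresponds to a decision tree. With 95! possible permutations, the tree has 95! leaves. The height is at least log_2(95!) = Omega(n log n) by Stirling's approximation.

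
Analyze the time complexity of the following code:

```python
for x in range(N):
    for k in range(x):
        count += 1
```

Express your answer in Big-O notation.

Time complexity: O(n^2).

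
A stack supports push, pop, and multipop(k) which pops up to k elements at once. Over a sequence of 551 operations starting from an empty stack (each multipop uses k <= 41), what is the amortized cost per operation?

Each element is pushed exactly once and popped at most once (whether by pop or as part of a multipop). So the total number of individual pops over the whole sequence is at most the number of pushes, which is at most 551. Total work <= 2 * 551, hence O(1) amortized per operation.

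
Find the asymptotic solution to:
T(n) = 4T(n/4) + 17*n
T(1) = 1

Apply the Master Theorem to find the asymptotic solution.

a=4, b=4, f(n)=17*n. log_4(4) = 1. Case 2: T(n) = O(n log n).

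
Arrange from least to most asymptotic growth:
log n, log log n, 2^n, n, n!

Ordered by growth rate: log log n < log n < n < 2^n < n!.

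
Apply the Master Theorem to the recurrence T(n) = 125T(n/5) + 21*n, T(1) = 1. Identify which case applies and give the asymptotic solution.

a=125, b=5, f(n)=21*n.
log_5(125) = 3 > 1.
Since f(n) = O(n^1) is polynomially smaller than n^3, Case 1 applies.
T(n) = Theta(n^3).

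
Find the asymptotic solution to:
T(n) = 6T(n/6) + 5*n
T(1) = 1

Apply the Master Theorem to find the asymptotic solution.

a=6, b=6, f(n)=5*n. log_6(6) = 1. Case 2: T(n) = O(n log n).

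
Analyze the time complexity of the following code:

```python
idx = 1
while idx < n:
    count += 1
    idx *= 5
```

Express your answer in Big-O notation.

Time complexity: O(log n).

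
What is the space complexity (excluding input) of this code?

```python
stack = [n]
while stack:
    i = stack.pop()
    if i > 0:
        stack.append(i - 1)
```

Space complexity: O(1).
Only a constant amount of auxiliary storage is used; nothing grows with n.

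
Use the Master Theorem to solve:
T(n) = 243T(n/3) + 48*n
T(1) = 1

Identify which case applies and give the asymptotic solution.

a=243, b=3, f(n)=48*n.
log_3(243) = 5 > 1.
Since f(n) = O(n^1) is polynomially smaller than n^5, Case 1 applies.
T(n) = Theta(n^5).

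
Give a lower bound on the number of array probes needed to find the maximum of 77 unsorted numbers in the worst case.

Adversary: any unprobed cell could hold a value larger than everything seen so far. If fewer than 77 cells are probed, the adversary places the max in an unprobed cell. So all 77 cells must be examined; together with 77-1 comparisons this is tight.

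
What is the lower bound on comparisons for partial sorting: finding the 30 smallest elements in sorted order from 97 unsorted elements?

Finding 30 smallest of 97 in sorted order: Omega(97) to identify the 30 smallest, plus Omega(30 log 30) to sort them. Total: Omega(n + k log k).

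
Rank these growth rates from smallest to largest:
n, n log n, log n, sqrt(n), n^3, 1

Ordered by growth rate: 1 < log n < sqrt(n) < n < n log n < n^3.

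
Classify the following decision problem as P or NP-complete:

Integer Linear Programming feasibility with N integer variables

This problem is NP-complete: ILP feasibility is NP-complete (LP relaxation is in P).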